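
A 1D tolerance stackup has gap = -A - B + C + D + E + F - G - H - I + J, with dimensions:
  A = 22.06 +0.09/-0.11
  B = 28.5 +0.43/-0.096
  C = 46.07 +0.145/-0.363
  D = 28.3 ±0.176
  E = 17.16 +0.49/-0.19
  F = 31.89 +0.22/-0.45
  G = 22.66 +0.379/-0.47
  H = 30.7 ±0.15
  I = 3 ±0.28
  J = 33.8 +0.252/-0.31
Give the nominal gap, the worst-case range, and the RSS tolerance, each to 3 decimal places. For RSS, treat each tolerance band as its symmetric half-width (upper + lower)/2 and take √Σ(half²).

nominal=50.300 wc=[47.482,52.689] rss=0.873

Stack each dimension's contribution:
  -A: nom -22.060 → Σnom=-22.060; wc +0.110/-0.090 → slack +0.110/-0.090; half-tol=0.100, Σhalf²=0.010000
  -B: nom -28.500 → Σnom=-50.560; wc +0.096/-0.430 → slack +0.206/-0.520; half-tol=0.263, Σhalf²=0.079169
  +C: nom +46.070 → Σnom=-4.490; wc +0.145/-0.363 → slack +0.351/-0.883; half-tol=0.254, Σhalf²=0.143685
  +D: nom +28.300 → Σnom=23.810; wc +0.176/-0.176 → slack +0.527/-1.059; half-tol=0.176, Σhalf²=0.174661
  +E: nom +17.160 → Σnom=40.970; wc +0.490/-0.190 → slack +1.017/-1.249; half-tol=0.340, Σhalf²=0.290261
  +F: nom +31.890 → Σnom=72.860; wc +0.220/-0.450 → slack +1.237/-1.699; half-tol=0.335, Σhalf²=0.402486
  -G: nom -22.660 → Σnom=50.200; wc +0.470/-0.379 → slack +1.707/-2.078; half-tol=0.424, Σhalf²=0.582686
  -H: nom -30.700 → Σnom=19.500; wc +0.150/-0.150 → slack +1.857/-2.228; half-tol=0.150, Σhalf²=0.605186
  -I: nom -3.000 → Σnom=16.500; wc +0.280/-0.280 → slack +2.137/-2.508; half-tol=0.280, Σhalf²=0.683586
  +J: nom +33.800 → Σnom=50.300; wc +0.252/-0.310 → slack +2.389/-2.818; half-tol=0.281, Σhalf²=0.762547
Nominal = 50.300. Worst-case = [50.300 - 2.818, 50.300 + 2.389] = [47.482, 52.689]. RSS = √0.762547 = 0.873.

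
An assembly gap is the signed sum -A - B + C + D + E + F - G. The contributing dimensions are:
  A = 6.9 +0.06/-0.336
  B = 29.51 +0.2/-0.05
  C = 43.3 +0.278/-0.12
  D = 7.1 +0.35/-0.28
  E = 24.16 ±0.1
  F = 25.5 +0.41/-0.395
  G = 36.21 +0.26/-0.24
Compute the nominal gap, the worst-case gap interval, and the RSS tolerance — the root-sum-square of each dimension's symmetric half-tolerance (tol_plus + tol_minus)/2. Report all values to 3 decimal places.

Stack each dimension's contribution:
  -A: nom -6.900 → Σnom=-6.900; wc +0.336/-0.060 → slack +0.336/-0.060; half-tol=0.198, Σhalf²=0.039204
  -B: nom -29.510 → Σnom=-36.410; wc +0.050/-0.200 → slack +0.386/-0.260; half-tol=0.125, Σhalf²=0.054829
  +C: nom +43.300 → Σnom=6.890; wc +0.278/-0.120 → slack +0.664/-0.380; half-tol=0.199, Σhalf²=0.094430
  +D: nom +7.100 → Σnom=13.990; wc +0.350/-0.280 → slack +1.014/-0.660; half-tol=0.315, Σhalf²=0.193655
  +E: nom +24.160 → Σnom=38.150; wc +0.100/-0.100 → slack +1.114/-0.760; half-tol=0.100, Σhalf²=0.203655
  +F: nom +25.500 → Σnom=63.650; wc +0.410/-0.395 → slack +1.524/-1.155; half-tol=0.402, Σhalf²=0.365661
  -G: nom -36.210 → Σnom=27.440; wc +0.240/-0.260 → slack +1.764/-1.415; half-tol=0.250, Σhalf²=0.428161
Nominal = 27.440. Worst-case = [27.440 - 1.415, 27.440 + 1.764] = [26.025, 29.204]. RSS = √0.428161 = 0.654.

nominal=27.440 wc=[26.025,29.204] rss=0.654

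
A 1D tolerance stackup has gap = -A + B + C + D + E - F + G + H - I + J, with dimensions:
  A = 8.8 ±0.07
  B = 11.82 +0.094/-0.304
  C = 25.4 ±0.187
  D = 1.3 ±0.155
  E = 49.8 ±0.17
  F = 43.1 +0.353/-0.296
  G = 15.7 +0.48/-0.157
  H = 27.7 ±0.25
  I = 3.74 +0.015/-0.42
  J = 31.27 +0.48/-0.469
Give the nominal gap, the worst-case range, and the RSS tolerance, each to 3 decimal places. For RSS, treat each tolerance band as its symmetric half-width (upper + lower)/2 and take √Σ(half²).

nominal=107.350 wc=[105.220,109.952] rss=0.821

Stack each dimension's contribution:
  -A: nom -8.800 → Σnom=-8.800; wc +0.070/-0.070 → slack +0.070/-0.070; half-tol=0.070, Σhalf²=0.004900
  +B: nom +11.820 → Σnom=3.020; wc +0.094/-0.304 → slack +0.164/-0.374; half-tol=0.199, Σhalf²=0.044501
  +C: nom +25.400 → Σnom=28.420; wc +0.187/-0.187 → slack +0.351/-0.561; half-tol=0.187, Σhalf²=0.079470
  +D: nom +1.300 → Σnom=29.720; wc +0.155/-0.155 → slack +0.506/-0.716; half-tol=0.155, Σhalf²=0.103495
  +E: nom +49.800 → Σnom=79.520; wc +0.170/-0.170 → slack +0.676/-0.886; half-tol=0.170, Σhalf²=0.132395
  -F: nom -43.100 → Σnom=36.420; wc +0.296/-0.353 → slack +0.972/-1.239; half-tol=0.325, Σhalf²=0.237695
  +G: nom +15.700 → Σnom=52.120; wc +0.480/-0.157 → slack +1.452/-1.396; half-tol=0.319, Σhalf²=0.339138
  +H: nom +27.700 → Σnom=79.820; wc +0.250/-0.250 → slack +1.702/-1.646; half-tol=0.250, Σhalf²=0.401638
  -I: nom -3.740 → Σnom=76.080; wc +0.420/-0.015 → slack +2.122/-1.661; half-tol=0.217, Σhalf²=0.448944
  +J: nom +31.270 → Σnom=107.350; wc +0.480/-0.469 → slack +2.602/-2.130; half-tol=0.474, Σhalf²=0.674094
Nominal = 107.350. Worst-case = [107.350 - 2.130, 107.350 + 2.602] = [105.220, 109.952]. RSS = √0.674094 = 0.821.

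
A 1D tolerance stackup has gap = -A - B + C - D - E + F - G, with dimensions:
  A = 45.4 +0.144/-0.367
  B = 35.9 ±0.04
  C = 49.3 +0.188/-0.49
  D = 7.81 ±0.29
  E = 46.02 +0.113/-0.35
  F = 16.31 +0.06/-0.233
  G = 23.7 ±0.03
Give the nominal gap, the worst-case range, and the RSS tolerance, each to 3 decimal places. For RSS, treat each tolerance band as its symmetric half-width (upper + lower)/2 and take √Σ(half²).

Stack each dimension's contribution:
  -A: nom -45.400 → Σnom=-45.400; wc +0.367/-0.144 → slack +0.367/-0.144; half-tol=0.256, Σhalf²=0.065280
  -B: nom -35.900 → Σnom=-81.300; wc +0.040/-0.040 → slack +0.407/-0.184; half-tol=0.040, Σhalf²=0.066880
  +C: nom +49.300 → Σnom=-32.000; wc +0.188/-0.490 → slack +0.595/-0.674; half-tol=0.339, Σhalf²=0.181801
  -D: nom -7.810 → Σnom=-39.810; wc +0.290/-0.290 → slack +0.885/-0.964; half-tol=0.290, Σhalf²=0.265901
  -E: nom -46.020 → Σnom=-85.830; wc +0.350/-0.113 → slack +1.235/-1.077; half-tol=0.231, Σhalf²=0.319493
  +F: nom +16.310 → Σnom=-69.520; wc +0.060/-0.233 → slack +1.295/-1.310; half-tol=0.147, Σhalf²=0.340956
  -G: nom -23.700 → Σnom=-93.220; wc +0.030/-0.030 → slack +1.325/-1.340; half-tol=0.030, Σhalf²=0.341856
Nominal = -93.220. Worst-case = [-93.220 - 1.340, -93.220 + 1.325] = [-94.560, -91.895]. RSS = √0.341856 = 0.585.

nominal=-93.220 wc=[-94.560,-91.895] rss=0.585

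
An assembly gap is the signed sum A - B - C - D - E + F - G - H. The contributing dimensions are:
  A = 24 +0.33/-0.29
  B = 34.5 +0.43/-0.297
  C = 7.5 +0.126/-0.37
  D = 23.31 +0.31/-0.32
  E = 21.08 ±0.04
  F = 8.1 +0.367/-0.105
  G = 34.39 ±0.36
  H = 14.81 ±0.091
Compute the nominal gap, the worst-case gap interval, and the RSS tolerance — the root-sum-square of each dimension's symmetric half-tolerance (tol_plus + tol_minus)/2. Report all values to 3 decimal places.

nominal=-103.490 wc=[-105.242,-101.315] rss=0.764

Stack each dimension's contribution:
  +A: nom +24.000 → Σnom=24.000; wc +0.330/-0.290 → slack +0.330/-0.290; half-tol=0.310, Σhalf²=0.096100
  -B: nom -34.500 → Σnom=-10.500; wc +0.297/-0.430 → slack +0.627/-0.720; half-tol=0.363, Σhalf²=0.228232
  -C: nom -7.500 → Σnom=-18.000; wc +0.370/-0.126 → slack +0.997/-0.846; half-tol=0.248, Σhalf²=0.289736
  -D: nom -23.310 → Σnom=-41.310; wc +0.320/-0.310 → slack +1.317/-1.156; half-tol=0.315, Σhalf²=0.388961
  -E: nom -21.080 → Σnom=-62.390; wc +0.040/-0.040 → slack +1.357/-1.196; half-tol=0.040, Σhalf²=0.390561
  +F: nom +8.100 → Σnom=-54.290; wc +0.367/-0.105 → slack +1.724/-1.301; half-tol=0.236, Σhalf²=0.446257
  -G: nom -34.390 → Σnom=-88.680; wc +0.360/-0.360 → slack +2.084/-1.661; half-tol=0.360, Σhalf²=0.575857
  -H: nom -14.810 → Σnom=-103.490; wc +0.091/-0.091 → slack +2.175/-1.752; half-tol=0.091, Σhalf²=0.584138
Nominal = -103.490. Worst-case = [-103.490 - 1.752, -103.490 + 2.175] = [-105.242, -101.315]. RSS = √0.584138 = 0.764.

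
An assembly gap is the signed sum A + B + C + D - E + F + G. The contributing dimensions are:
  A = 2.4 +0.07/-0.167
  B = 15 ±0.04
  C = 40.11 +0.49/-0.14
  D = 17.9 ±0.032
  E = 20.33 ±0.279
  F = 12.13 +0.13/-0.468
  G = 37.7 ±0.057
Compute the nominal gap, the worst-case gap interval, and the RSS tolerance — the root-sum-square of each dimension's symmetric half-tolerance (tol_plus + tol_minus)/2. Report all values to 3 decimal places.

nominal=104.910 wc=[103.727,106.008] rss=0.535

Stack each dimension's contribution:
  +A: nom +2.400 → Σnom=2.400; wc +0.070/-0.167 → slack +0.070/-0.167; half-tol=0.119, Σhalf²=0.014042
  +B: nom +15.000 → Σnom=17.400; wc +0.040/-0.040 → slack +0.110/-0.207; half-tol=0.040, Σhalf²=0.015642
  +C: nom +40.110 → Σnom=57.510; wc +0.490/-0.140 → slack +0.600/-0.347; half-tol=0.315, Σhalf²=0.114867
  +D: nom +17.900 → Σnom=75.410; wc +0.032/-0.032 → slack +0.632/-0.379; half-tol=0.032, Σhalf²=0.115891
  -E: nom -20.330 → Σnom=55.080; wc +0.279/-0.279 → slack +0.911/-0.658; half-tol=0.279, Σhalf²=0.193732
  +F: nom +12.130 → Σnom=67.210; wc +0.130/-0.468 → slack +1.041/-1.126; half-tol=0.299, Σhalf²=0.283133
  +G: nom +37.700 → Σnom=104.910; wc +0.057/-0.057 → slack +1.098/-1.183; half-tol=0.057, Σhalf²=0.286382
Nominal = 104.910. Worst-case = [104.910 - 1.183, 104.910 + 1.098] = [103.727, 106.008]. RSS = √0.286382 = 0.535.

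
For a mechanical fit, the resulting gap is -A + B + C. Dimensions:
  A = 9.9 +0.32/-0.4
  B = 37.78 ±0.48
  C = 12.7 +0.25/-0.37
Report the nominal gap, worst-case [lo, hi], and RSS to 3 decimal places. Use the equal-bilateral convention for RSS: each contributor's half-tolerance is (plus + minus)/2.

Stack each dimension's contribution:
  -A: nom -9.900 → Σnom=-9.900; wc +0.400/-0.320 → slack +0.400/-0.320; half-tol=0.360, Σhalf²=0.129600
  +B: nom +37.780 → Σnom=27.880; wc +0.480/-0.480 → slack +0.880/-0.800; half-tol=0.480, Σhalf²=0.360000
  +C: nom +12.700 → Σnom=40.580; wc +0.250/-0.370 → slack +1.130/-1.170; half-tol=0.310, Σhalf²=0.456100
Nominal = 40.580. Worst-case = [40.580 - 1.170, 40.580 + 1.130] = [39.410, 41.710]. RSS = √0.456100 = 0.675.

nominal=40.580 wc=[39.410,41.710] rss=0.675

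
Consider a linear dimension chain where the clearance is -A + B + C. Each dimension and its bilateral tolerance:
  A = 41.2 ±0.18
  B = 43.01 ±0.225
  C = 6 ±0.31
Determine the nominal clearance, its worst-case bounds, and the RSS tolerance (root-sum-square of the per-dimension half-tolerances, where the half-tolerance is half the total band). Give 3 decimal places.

nominal=7.810 wc=[7.095,8.525] rss=0.423

Stack each dimension's contribution:
  -A: nom -41.200 → Σnom=-41.200; wc +0.180/-0.180 → slack +0.180/-0.180; half-tol=0.180, Σhalf²=0.032400
  +B: nom +43.010 → Σnom=1.810; wc +0.225/-0.225 → slack +0.405/-0.405; half-tol=0.225, Σhalf²=0.083025
  +C: nom +6.000 → Σnom=7.810; wc +0.310/-0.310 → slack +0.715/-0.715; half-tol=0.310, Σhalf²=0.179125
Nominal = 7.810. Worst-case = [7.810 - 0.715, 7.810 + 0.715] = [7.095, 8.525]. RSS = √0.179125 = 0.423.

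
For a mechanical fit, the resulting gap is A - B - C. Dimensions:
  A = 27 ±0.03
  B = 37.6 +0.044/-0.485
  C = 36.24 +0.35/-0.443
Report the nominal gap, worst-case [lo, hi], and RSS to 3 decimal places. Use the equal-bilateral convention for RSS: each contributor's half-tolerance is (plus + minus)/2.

nominal=-46.840 wc=[-47.264,-45.882] rss=0.478

Stack each dimension's contribution:
  +A: nom +27.000 → Σnom=27.000; wc +0.030/-0.030 → slack +0.030/-0.030; half-tol=0.030, Σhalf²=0.000900
  -B: nom -37.600 → Σnom=-10.600; wc +0.485/-0.044 → slack +0.515/-0.074; half-tol=0.265, Σhalf²=0.070860
  -C: nom -36.240 → Σnom=-46.840; wc +0.443/-0.350 → slack +0.958/-0.424; half-tol=0.396, Σhalf²=0.228072
Nominal = -46.840. Worst-case = [-46.840 - 0.424, -46.840 + 0.958] = [-47.264, -45.882]. RSS = √0.228072 = 0.478.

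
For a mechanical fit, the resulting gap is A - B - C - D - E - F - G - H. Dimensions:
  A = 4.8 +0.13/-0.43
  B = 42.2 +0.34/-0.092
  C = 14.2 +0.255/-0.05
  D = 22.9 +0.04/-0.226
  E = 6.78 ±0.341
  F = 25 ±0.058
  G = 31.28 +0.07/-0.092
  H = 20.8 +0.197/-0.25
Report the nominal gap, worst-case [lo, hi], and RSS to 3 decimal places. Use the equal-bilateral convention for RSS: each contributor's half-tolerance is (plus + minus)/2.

nominal=-158.360 wc=[-160.091,-157.121] rss=0.585

Stack each dimension's contribution:
  +A: nom +4.800 → Σnom=4.800; wc +0.130/-0.430 → slack +0.130/-0.430; half-tol=0.280, Σhalf²=0.078400
  -B: nom -42.200 → Σnom=-37.400; wc +0.092/-0.340 → slack +0.222/-0.770; half-tol=0.216, Σhalf²=0.125056
  -C: nom -14.200 → Σnom=-51.600; wc +0.050/-0.255 → slack +0.272/-1.025; half-tol=0.152, Σhalf²=0.148312
  -D: nom -22.900 → Σnom=-74.500; wc +0.226/-0.040 → slack +0.498/-1.065; half-tol=0.133, Σhalf²=0.166001
  -E: nom -6.780 → Σnom=-81.280; wc +0.341/-0.341 → slack +0.839/-1.406; half-tol=0.341, Σhalf²=0.282282
  -F: nom -25.000 → Σnom=-106.280; wc +0.058/-0.058 → slack +0.897/-1.464; half-tol=0.058, Σhalf²=0.285646
  -G: nom -31.280 → Σnom=-137.560; wc +0.092/-0.070 → slack +0.989/-1.534; half-tol=0.081, Σhalf²=0.292207
  -H: nom -20.800 → Σnom=-158.360; wc +0.250/-0.197 → slack +1.239/-1.731; half-tol=0.224, Σhalf²=0.342160
Nominal = -158.360. Worst-case = [-158.360 - 1.731, -158.360 + 1.239] = [-160.091, -157.121]. RSS = √0.342160 = 0.585.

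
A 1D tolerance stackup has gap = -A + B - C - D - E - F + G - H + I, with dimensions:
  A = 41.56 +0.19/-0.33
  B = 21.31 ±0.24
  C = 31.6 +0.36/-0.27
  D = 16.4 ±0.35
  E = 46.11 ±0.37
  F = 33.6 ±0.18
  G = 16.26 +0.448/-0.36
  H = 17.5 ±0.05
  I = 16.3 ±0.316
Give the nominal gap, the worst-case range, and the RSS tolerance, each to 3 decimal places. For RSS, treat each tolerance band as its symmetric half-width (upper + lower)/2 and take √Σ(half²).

nominal=-132.900 wc=[-135.316,-130.346] rss=0.884

Stack each dimension's contribution:
  -A: nom -41.560 → Σnom=-41.560; wc +0.330/-0.190 → slack +0.330/-0.190; half-tol=0.260, Σhalf²=0.067600
  +B: nom +21.310 → Σnom=-20.250; wc +0.240/-0.240 → slack +0.570/-0.430; half-tol=0.240, Σhalf²=0.125200
  -C: nom -31.600 → Σnom=-51.850; wc +0.270/-0.360 → slack +0.840/-0.790; half-tol=0.315, Σhalf²=0.224425
  -D: nom -16.400 → Σnom=-68.250; wc +0.350/-0.350 → slack +1.190/-1.140; half-tol=0.350, Σhalf²=0.346925
  -E: nom -46.110 → Σnom=-114.360; wc +0.370/-0.370 → slack +1.560/-1.510; half-tol=0.370, Σhalf²=0.483825
  -F: nom -33.600 → Σnom=-147.960; wc +0.180/-0.180 → slack +1.740/-1.690; half-tol=0.180, Σhalf²=0.516225
  +G: nom +16.260 → Σnom=-131.700; wc +0.448/-0.360 → slack +2.188/-2.050; half-tol=0.404, Σhalf²=0.679441
  -H: nom -17.500 → Σnom=-149.200; wc +0.050/-0.050 → slack +2.238/-2.100; half-tol=0.050, Σhalf²=0.681941
  +I: nom +16.300 → Σnom=-132.900; wc +0.316/-0.316 → slack +2.554/-2.416; half-tol=0.316, Σhalf²=0.781797
Nominal = -132.900. Worst-case = [-132.900 - 2.416, -132.900 + 2.554] = [-135.316, -130.346]. RSS = √0.781797 = 0.884.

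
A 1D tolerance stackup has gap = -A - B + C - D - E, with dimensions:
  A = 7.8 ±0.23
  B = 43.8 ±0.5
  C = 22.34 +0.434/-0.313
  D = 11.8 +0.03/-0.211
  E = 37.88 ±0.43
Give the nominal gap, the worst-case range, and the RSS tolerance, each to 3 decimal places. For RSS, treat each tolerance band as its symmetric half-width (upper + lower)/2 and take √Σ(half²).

nominal=-78.940 wc=[-80.443,-77.135] rss=0.801

Stack each dimension's contribution:
  -A: nom -7.800 → Σnom=-7.800; wc +0.230/-0.230 → slack +0.230/-0.230; half-tol=0.230, Σhalf²=0.052900
  -B: nom -43.800 → Σnom=-51.600; wc +0.500/-0.500 → slack +0.730/-0.730; half-tol=0.500, Σhalf²=0.302900
  +C: nom +22.340 → Σnom=-29.260; wc +0.434/-0.313 → slack +1.164/-1.043; half-tol=0.373, Σhalf²=0.442402
  -D: nom -11.800 → Σnom=-41.060; wc +0.211/-0.030 → slack +1.375/-1.073; half-tol=0.120, Σhalf²=0.456923
  -E: nom -37.880 → Σnom=-78.940; wc +0.430/-0.430 → slack +1.805/-1.503; half-tol=0.430, Σhalf²=0.641822
Nominal = -78.940. Worst-case = [-78.940 - 1.503, -78.940 + 1.805] = [-80.443, -77.135]. RSS = √0.641822 = 0.801.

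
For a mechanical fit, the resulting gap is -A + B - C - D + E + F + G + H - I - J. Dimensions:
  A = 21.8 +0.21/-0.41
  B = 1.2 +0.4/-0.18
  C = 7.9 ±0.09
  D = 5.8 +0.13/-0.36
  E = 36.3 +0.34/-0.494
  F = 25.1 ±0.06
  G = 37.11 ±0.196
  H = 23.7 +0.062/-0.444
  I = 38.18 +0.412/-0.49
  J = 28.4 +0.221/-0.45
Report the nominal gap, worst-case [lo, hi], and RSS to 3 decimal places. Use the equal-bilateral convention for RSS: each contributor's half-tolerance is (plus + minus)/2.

nominal=21.330 wc=[18.893,24.188] rss=0.919

Stack each dimension's contribution:
  -A: nom -21.800 → Σnom=-21.800; wc +0.410/-0.210 → slack +0.410/-0.210; half-tol=0.310, Σhalf²=0.096100
  +B: nom +1.200 → Σnom=-20.600; wc +0.400/-0.180 → slack +0.810/-0.390; half-tol=0.290, Σhalf²=0.180200
  -C: nom -7.900 → Σnom=-28.500; wc +0.090/-0.090 → slack +0.900/-0.480; half-tol=0.090, Σhalf²=0.188300
  -D: nom -5.800 → Σnom=-34.300; wc +0.360/-0.130 → slack +1.260/-0.610; half-tol=0.245, Σhalf²=0.248325
  +E: nom +36.300 → Σnom=2.000; wc +0.340/-0.494 → slack +1.600/-1.104; half-tol=0.417, Σhalf²=0.422214
  +F: nom +25.100 → Σnom=27.100; wc +0.060/-0.060 → slack +1.660/-1.164; half-tol=0.060, Σhalf²=0.425814
  +G: nom +37.110 → Σnom=64.210; wc +0.196/-0.196 → slack +1.856/-1.360; half-tol=0.196, Σhalf²=0.464230
  +H: nom +23.700 → Σnom=87.910; wc +0.062/-0.444 → slack +1.918/-1.804; half-tol=0.253, Σhalf²=0.528239
  -I: nom -38.180 → Σnom=49.730; wc +0.490/-0.412 → slack +2.408/-2.216; half-tol=0.451, Σhalf²=0.731640
  -J: nom -28.400 → Σnom=21.330; wc +0.450/-0.221 → slack +2.858/-2.437; half-tol=0.336, Σhalf²=0.844200
Nominal = 21.330. Worst-case = [21.330 - 2.437, 21.330 + 2.858] = [18.893, 24.188]. RSS = √0.844200 = 0.919.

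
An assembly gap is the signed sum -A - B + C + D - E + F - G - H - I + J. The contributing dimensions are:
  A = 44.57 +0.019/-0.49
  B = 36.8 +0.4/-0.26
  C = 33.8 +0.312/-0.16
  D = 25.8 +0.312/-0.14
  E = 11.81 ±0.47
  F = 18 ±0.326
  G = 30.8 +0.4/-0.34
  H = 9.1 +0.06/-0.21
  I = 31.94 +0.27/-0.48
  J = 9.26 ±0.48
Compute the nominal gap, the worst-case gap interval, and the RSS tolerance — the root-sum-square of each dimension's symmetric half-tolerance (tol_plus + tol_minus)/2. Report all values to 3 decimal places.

Stack each dimension's contribution:
  -A: nom -44.570 → Σnom=-44.570; wc +0.490/-0.019 → slack +0.490/-0.019; half-tol=0.255, Σhalf²=0.064770
  -B: nom -36.800 → Σnom=-81.370; wc +0.260/-0.400 → slack +0.750/-0.419; half-tol=0.330, Σhalf²=0.173670
  +C: nom +33.800 → Σnom=-47.570; wc +0.312/-0.160 → slack +1.062/-0.579; half-tol=0.236, Σhalf²=0.229366
  +D: nom +25.800 → Σnom=-21.770; wc +0.312/-0.140 → slack +1.374/-0.719; half-tol=0.226, Σhalf²=0.280442
  -E: nom -11.810 → Σnom=-33.580; wc +0.470/-0.470 → slack +1.844/-1.189; half-tol=0.470, Σhalf²=0.501342
  +F: nom +18.000 → Σnom=-15.580; wc +0.326/-0.326 → slack +2.170/-1.515; half-tol=0.326, Σhalf²=0.607618
  -G: nom -30.800 → Σnom=-46.380; wc +0.340/-0.400 → slack +2.510/-1.915; half-tol=0.370, Σhalf²=0.744518
  -H: nom -9.100 → Σnom=-55.480; wc +0.210/-0.060 → slack +2.720/-1.975; half-tol=0.135, Σhalf²=0.762743
  -I: nom -31.940 → Σnom=-87.420; wc +0.480/-0.270 → slack +3.200/-2.245; half-tol=0.375, Σhalf²=0.903368
  +J: nom +9.260 → Σnom=-78.160; wc +0.480/-0.480 → slack +3.680/-2.725; half-tol=0.480, Σhalf²=1.133768
Nominal = -78.160. Worst-case = [-78.160 - 2.725, -78.160 + 3.680] = [-80.885, -74.480]. RSS = √1.133768 = 1.065.

nominal=-78.160 wc=[-80.885,-74.480] rss=1.065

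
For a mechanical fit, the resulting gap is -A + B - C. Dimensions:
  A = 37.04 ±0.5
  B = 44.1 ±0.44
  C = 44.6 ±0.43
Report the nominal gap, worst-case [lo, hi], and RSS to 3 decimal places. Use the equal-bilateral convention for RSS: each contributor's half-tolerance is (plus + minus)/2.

Stack each dimension's contribution:
  -A: nom -37.040 → Σnom=-37.040; wc +0.500/-0.500 → slack +0.500/-0.500; half-tol=0.500, Σhalf²=0.250000
  +B: nom +44.100 → Σnom=7.060; wc +0.440/-0.440 → slack +0.940/-0.940; half-tol=0.440, Σhalf²=0.443600
  -C: nom -44.600 → Σnom=-37.540; wc +0.430/-0.430 → slack +1.370/-1.370; half-tol=0.430, Σhalf²=0.628500
Nominal = -37.540. Worst-case = [-37.540 - 1.370, -37.540 + 1.370] = [-38.910, -36.170]. RSS = √0.628500 = 0.793.

nominal=-37.540 wc=[-38.910,-36.170] rss=0.793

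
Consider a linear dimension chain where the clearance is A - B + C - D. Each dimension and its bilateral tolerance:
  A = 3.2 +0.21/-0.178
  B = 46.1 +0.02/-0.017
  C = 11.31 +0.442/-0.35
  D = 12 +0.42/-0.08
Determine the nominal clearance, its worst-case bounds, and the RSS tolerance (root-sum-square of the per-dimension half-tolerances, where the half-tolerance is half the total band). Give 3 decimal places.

nominal=-43.590 wc=[-44.558,-42.841] rss=0.507

Stack each dimension's contribution:
  +A: nom +3.200 → Σnom=3.200; wc +0.210/-0.178 → slack +0.210/-0.178; half-tol=0.194, Σhalf²=0.037636
  -B: nom -46.100 → Σnom=-42.900; wc +0.017/-0.020 → slack +0.227/-0.198; half-tol=0.019, Σhalf²=0.037978
  +C: nom +11.310 → Σnom=-31.590; wc +0.442/-0.350 → slack +0.669/-0.548; half-tol=0.396, Σhalf²=0.194794
  -D: nom -12.000 → Σnom=-43.590; wc +0.080/-0.420 → slack +0.749/-0.968; half-tol=0.250, Σhalf²=0.257294
Nominal = -43.590. Worst-case = [-43.590 - 0.968, -43.590 + 0.749] = [-44.558, -42.841]. RSS = √0.257294 = 0.507.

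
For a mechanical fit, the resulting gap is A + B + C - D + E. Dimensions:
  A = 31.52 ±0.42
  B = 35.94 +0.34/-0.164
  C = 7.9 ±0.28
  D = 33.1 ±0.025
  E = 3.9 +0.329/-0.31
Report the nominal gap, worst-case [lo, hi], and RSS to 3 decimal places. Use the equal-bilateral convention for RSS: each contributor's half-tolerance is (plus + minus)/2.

nominal=46.160 wc=[44.961,47.554] rss=0.649

Stack each dimension's contribution:
  +A: nom +31.520 → Σnom=31.520; wc +0.420/-0.420 → slack +0.420/-0.420; half-tol=0.420, Σhalf²=0.176400
  +B: nom +35.940 → Σnom=67.460; wc +0.340/-0.164 → slack +0.760/-0.584; half-tol=0.252, Σhalf²=0.239904
  +C: nom +7.900 → Σnom=75.360; wc +0.280/-0.280 → slack +1.040/-0.864; half-tol=0.280, Σhalf²=0.318304
  -D: nom -33.100 → Σnom=42.260; wc +0.025/-0.025 → slack +1.065/-0.889; half-tol=0.025, Σhalf²=0.318929
  +E: nom +3.900 → Σnom=46.160; wc +0.329/-0.310 → slack +1.394/-1.199; half-tol=0.320, Σhalf²=0.421009
Nominal = 46.160. Worst-case = [46.160 - 1.199, 46.160 + 1.394] = [44.961, 47.554]. RSS = √0.421009 = 0.649.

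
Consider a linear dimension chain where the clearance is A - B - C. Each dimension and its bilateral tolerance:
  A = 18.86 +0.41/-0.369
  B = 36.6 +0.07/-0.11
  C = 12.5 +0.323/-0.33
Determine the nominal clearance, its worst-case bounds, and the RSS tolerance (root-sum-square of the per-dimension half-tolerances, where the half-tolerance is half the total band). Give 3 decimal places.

nominal=-30.240 wc=[-31.002,-29.390] rss=0.516

Stack each dimension's contribution:
  +A: nom +18.860 → Σnom=18.860; wc +0.410/-0.369 → slack +0.410/-0.369; half-tol=0.389, Σhalf²=0.151710
  -B: nom -36.600 → Σnom=-17.740; wc +0.110/-0.070 → slack +0.520/-0.439; half-tol=0.090, Σhalf²=0.159810
  -C: nom -12.500 → Σnom=-30.240; wc +0.330/-0.323 → slack +0.850/-0.762; half-tol=0.327, Σhalf²=0.266412
Nominal = -30.240. Worst-case = [-30.240 - 0.762, -30.240 + 0.850] = [-31.002, -29.390]. RSS = √0.266412 = 0.516.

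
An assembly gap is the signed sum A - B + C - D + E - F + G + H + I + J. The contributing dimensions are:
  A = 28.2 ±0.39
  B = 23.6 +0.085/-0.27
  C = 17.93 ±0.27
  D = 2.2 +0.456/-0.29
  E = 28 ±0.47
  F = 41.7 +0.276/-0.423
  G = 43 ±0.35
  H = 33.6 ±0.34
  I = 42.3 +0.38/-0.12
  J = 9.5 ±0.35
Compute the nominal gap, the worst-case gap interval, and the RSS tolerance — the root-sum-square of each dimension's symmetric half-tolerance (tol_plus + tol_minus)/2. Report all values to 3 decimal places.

Stack each dimension's contribution:
  +A: nom +28.200 → Σnom=28.200; wc +0.390/-0.390 → slack +0.390/-0.390; half-tol=0.390, Σhalf²=0.152100
  -B: nom -23.600 → Σnom=4.600; wc +0.270/-0.085 → slack +0.660/-0.475; half-tol=0.178, Σhalf²=0.183606
  +C: nom +17.930 → Σnom=22.530; wc +0.270/-0.270 → slack +0.930/-0.745; half-tol=0.270, Σhalf²=0.256506
  -D: nom -2.200 → Σnom=20.330; wc +0.290/-0.456 → slack +1.220/-1.201; half-tol=0.373, Σhalf²=0.395635
  +E: nom +28.000 → Σnom=48.330; wc +0.470/-0.470 → slack +1.690/-1.671; half-tol=0.470, Σhalf²=0.616535
  -F: nom -41.700 → Σnom=6.630; wc +0.423/-0.276 → slack +2.113/-1.947; half-tol=0.350, Σhalf²=0.738686
  +G: nom +43.000 → Σnom=49.630; wc +0.350/-0.350 → slack +2.463/-2.297; half-tol=0.350, Σhalf²=0.861186
  +H: nom +33.600 → Σnom=83.230; wc +0.340/-0.340 → slack +2.803/-2.637; half-tol=0.340, Σhalf²=0.976786
  +I: nom +42.300 → Σnom=125.530; wc +0.380/-0.120 → slack +3.183/-2.757; half-tol=0.250, Σhalf²=1.039286
  +J: nom +9.500 → Σnom=135.030; wc +0.350/-0.350 → slack +3.533/-3.107; half-tol=0.350, Σhalf²=1.161786
Nominal = 135.030. Worst-case = [135.030 - 3.107, 135.030 + 3.533] = [131.923, 138.563]. RSS = √1.161786 = 1.078.

nominal=135.030 wc=[131.923,138.563] rss=1.078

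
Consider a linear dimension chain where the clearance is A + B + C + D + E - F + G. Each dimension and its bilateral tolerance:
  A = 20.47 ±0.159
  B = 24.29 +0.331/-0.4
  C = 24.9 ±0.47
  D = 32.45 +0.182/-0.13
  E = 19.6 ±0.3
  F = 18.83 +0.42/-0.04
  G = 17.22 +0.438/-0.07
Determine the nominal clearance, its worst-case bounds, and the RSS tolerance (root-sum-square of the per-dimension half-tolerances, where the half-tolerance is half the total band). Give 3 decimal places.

Stack each dimension's contribution:
  +A: nom +20.470 → Σnom=20.470; wc +0.159/-0.159 → slack +0.159/-0.159; half-tol=0.159, Σhalf²=0.025281
  +B: nom +24.290 → Σnom=44.760; wc +0.331/-0.400 → slack +0.490/-0.559; half-tol=0.366, Σhalf²=0.158871
  +C: nom +24.900 → Σnom=69.660; wc +0.470/-0.470 → slack +0.960/-1.029; half-tol=0.470, Σhalf²=0.379771
  +D: nom +32.450 → Σnom=102.110; wc +0.182/-0.130 → slack +1.142/-1.159; half-tol=0.156, Σhalf²=0.404107
  +E: nom +19.600 → Σnom=121.710; wc +0.300/-0.300 → slack +1.442/-1.459; half-tol=0.300, Σhalf²=0.494107
  -F: nom -18.830 → Σnom=102.880; wc +0.040/-0.420 → slack +1.482/-1.879; half-tol=0.230, Σhalf²=0.547007
  +G: nom +17.220 → Σnom=120.100; wc +0.438/-0.070 → slack +1.920/-1.949; half-tol=0.254, Σhalf²=0.611523
Nominal = 120.100. Worst-case = [120.100 - 1.949, 120.100 + 1.920] = [118.151, 122.020]. RSS = √0.611523 = 0.782.

nominal=120.100 wc=[118.151,122.020] rss=0.782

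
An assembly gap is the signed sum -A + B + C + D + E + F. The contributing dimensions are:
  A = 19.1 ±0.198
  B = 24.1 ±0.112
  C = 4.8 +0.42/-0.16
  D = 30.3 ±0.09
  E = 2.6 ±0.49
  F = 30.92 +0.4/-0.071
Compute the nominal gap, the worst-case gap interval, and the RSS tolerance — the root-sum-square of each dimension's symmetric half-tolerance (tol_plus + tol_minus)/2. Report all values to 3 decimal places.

Stack each dimension's contribution:
  -A: nom -19.100 → Σnom=-19.100; wc +0.198/-0.198 → slack +0.198/-0.198; half-tol=0.198, Σhalf²=0.039204
  +B: nom +24.100 → Σnom=5.000; wc +0.112/-0.112 → slack +0.310/-0.310; half-tol=0.112, Σhalf²=0.051748
  +C: nom +4.800 → Σnom=9.800; wc +0.420/-0.160 → slack +0.730/-0.470; half-tol=0.290, Σhalf²=0.135848
  +D: nom +30.300 → Σnom=40.100; wc +0.090/-0.090 → slack +0.820/-0.560; half-tol=0.090, Σhalf²=0.143948
  +E: nom +2.600 → Σnom=42.700; wc +0.490/-0.490 → slack +1.310/-1.050; half-tol=0.490, Σhalf²=0.384048
  +F: nom +30.920 → Σnom=73.620; wc +0.400/-0.071 → slack +1.710/-1.121; half-tol=0.236, Σhalf²=0.439508
Nominal = 73.620. Worst-case = [73.620 - 1.121, 73.620 + 1.710] = [72.499, 75.330]. RSS = √0.439508 = 0.663.

nominal=73.620 wc=[72.499,75.330] rss=0.663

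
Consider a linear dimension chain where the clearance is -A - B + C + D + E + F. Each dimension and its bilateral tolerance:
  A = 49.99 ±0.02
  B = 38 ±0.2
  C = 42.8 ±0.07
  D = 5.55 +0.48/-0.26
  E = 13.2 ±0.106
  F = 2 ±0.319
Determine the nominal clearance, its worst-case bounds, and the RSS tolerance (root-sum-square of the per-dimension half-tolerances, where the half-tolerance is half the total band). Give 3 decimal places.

Stack each dimension's contribution:
  -A: nom -49.990 → Σnom=-49.990; wc +0.020/-0.020 → slack +0.020/-0.020; half-tol=0.020, Σhalf²=0.000400
  -B: nom -38.000 → Σnom=-87.990; wc +0.200/-0.200 → slack +0.220/-0.220; half-tol=0.200, Σhalf²=0.040400
  +C: nom +42.800 → Σnom=-45.190; wc +0.070/-0.070 → slack +0.290/-0.290; half-tol=0.070, Σhalf²=0.045300
  +D: nom +5.550 → Σnom=-39.640; wc +0.480/-0.260 → slack +0.770/-0.550; half-tol=0.370, Σhalf²=0.182200
  +E: nom +13.200 → Σnom=-26.440; wc +0.106/-0.106 → slack +0.876/-0.656; half-tol=0.106, Σhalf²=0.193436
  +F: nom +2.000 → Σnom=-24.440; wc +0.319/-0.319 → slack +1.195/-0.975; half-tol=0.319, Σhalf²=0.295197
Nominal = -24.440. Worst-case = [-24.440 - 0.975, -24.440 + 1.195] = [-25.415, -23.245]. RSS = √0.295197 = 0.543.

nominal=-24.440 wc=[-25.415,-23.245] rss=0.543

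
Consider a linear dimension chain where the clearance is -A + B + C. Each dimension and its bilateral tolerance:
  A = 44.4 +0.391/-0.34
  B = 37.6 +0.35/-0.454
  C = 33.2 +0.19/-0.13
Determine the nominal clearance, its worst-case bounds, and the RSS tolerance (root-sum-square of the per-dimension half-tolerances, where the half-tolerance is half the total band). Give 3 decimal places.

nominal=26.400 wc=[25.425,27.280] rss=0.566

Stack each dimension's contribution:
  -A: nom -44.400 → Σnom=-44.400; wc +0.340/-0.391 → slack +0.340/-0.391; half-tol=0.366, Σhalf²=0.133590
  +B: nom +37.600 → Σnom=-6.800; wc +0.350/-0.454 → slack +0.690/-0.845; half-tol=0.402, Σhalf²=0.295194
  +C: nom +33.200 → Σnom=26.400; wc +0.190/-0.130 → slack +0.880/-0.975; half-tol=0.160, Σhalf²=0.320794
Nominal = 26.400. Worst-case = [26.400 - 0.975, 26.400 + 0.880] = [25.425, 27.280]. RSS = √0.320794 = 0.566.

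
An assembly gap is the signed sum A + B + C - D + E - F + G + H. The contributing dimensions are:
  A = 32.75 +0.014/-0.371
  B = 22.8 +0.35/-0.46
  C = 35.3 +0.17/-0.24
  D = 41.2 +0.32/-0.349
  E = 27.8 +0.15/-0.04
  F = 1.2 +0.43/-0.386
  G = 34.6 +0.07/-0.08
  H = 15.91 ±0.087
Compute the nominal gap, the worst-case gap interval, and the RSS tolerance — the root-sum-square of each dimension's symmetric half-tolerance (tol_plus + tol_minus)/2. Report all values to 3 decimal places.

nominal=126.760 wc=[124.732,128.336] rss=0.737

Stack each dimension's contribution:
  +A: nom +32.750 → Σnom=32.750; wc +0.014/-0.371 → slack +0.014/-0.371; half-tol=0.193, Σhalf²=0.037056
  +B: nom +22.800 → Σnom=55.550; wc +0.350/-0.460 → slack +0.364/-0.831; half-tol=0.405, Σhalf²=0.201081
  +C: nom +35.300 → Σnom=90.850; wc +0.170/-0.240 → slack +0.534/-1.071; half-tol=0.205, Σhalf²=0.243106
  -D: nom -41.200 → Σnom=49.650; wc +0.349/-0.320 → slack +0.883/-1.391; half-tol=0.335, Σhalf²=0.354997
  +E: nom +27.800 → Σnom=77.450; wc +0.150/-0.040 → slack +1.033/-1.431; half-tol=0.095, Σhalf²=0.364022
  -F: nom -1.200 → Σnom=76.250; wc +0.386/-0.430 → slack +1.419/-1.861; half-tol=0.408, Σhalf²=0.530486
  +G: nom +34.600 → Σnom=110.850; wc +0.070/-0.080 → slack +1.489/-1.941; half-tol=0.075, Σhalf²=0.536111
  +H: nom +15.910 → Σnom=126.760; wc +0.087/-0.087 → slack +1.576/-2.028; half-tol=0.087, Σhalf²=0.543680
Nominal = 126.760. Worst-case = [126.760 - 2.028, 126.760 + 1.576] = [124.732, 128.336]. RSS = √0.543680 = 0.737.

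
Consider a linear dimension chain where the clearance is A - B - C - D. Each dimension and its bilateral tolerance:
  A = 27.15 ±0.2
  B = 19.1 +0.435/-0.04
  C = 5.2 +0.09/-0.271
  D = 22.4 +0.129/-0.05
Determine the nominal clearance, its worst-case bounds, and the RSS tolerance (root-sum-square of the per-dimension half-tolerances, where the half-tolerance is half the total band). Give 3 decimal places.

nominal=-19.550 wc=[-20.404,-18.989] rss=0.370

Stack each dimension's contribution:
  +A: nom +27.150 → Σnom=27.150; wc +0.200/-0.200 → slack +0.200/-0.200; half-tol=0.200, Σhalf²=0.040000
  -B: nom -19.100 → Σnom=8.050; wc +0.040/-0.435 → slack +0.240/-0.635; half-tol=0.237, Σhalf²=0.096406
  -C: nom -5.200 → Σnom=2.850; wc +0.271/-0.090 → slack +0.511/-0.725; half-tol=0.180, Σhalf²=0.128987
  -D: nom -22.400 → Σnom=-19.550; wc +0.050/-0.129 → slack +0.561/-0.854; half-tol=0.089, Σhalf²=0.136997
Nominal = -19.550. Worst-case = [-19.550 - 0.854, -19.550 + 0.561] = [-20.404, -18.989]. RSS = √0.136997 = 0.370.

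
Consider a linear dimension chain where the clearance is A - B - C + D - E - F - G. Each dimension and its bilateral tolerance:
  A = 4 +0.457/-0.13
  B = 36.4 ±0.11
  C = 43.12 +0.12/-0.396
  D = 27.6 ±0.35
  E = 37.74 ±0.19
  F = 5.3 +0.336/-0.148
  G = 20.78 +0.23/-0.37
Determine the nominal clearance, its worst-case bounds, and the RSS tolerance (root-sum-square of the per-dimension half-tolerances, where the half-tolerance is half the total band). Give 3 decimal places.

Stack each dimension's contribution:
  +A: nom +4.000 → Σnom=4.000; wc +0.457/-0.130 → slack +0.457/-0.130; half-tol=0.293, Σhalf²=0.086142
  -B: nom -36.400 → Σnom=-32.400; wc +0.110/-0.110 → slack +0.567/-0.240; half-tol=0.110, Σhalf²=0.098242
  -C: nom -43.120 → Σnom=-75.520; wc +0.396/-0.120 → slack +0.963/-0.360; half-tol=0.258, Σhalf²=0.164806
  +D: nom +27.600 → Σnom=-47.920; wc +0.350/-0.350 → slack +1.313/-0.710; half-tol=0.350, Σhalf²=0.287306
  -E: nom -37.740 → Σnom=-85.660; wc +0.190/-0.190 → slack +1.503/-0.900; half-tol=0.190, Σhalf²=0.323406
  -F: nom -5.300 → Σnom=-90.960; wc +0.148/-0.336 → slack +1.651/-1.236; half-tol=0.242, Σhalf²=0.381970
  -G: nom -20.780 → Σnom=-111.740; wc +0.370/-0.230 → slack +2.021/-1.466; half-tol=0.300, Σhalf²=0.471970
Nominal = -111.740. Worst-case = [-111.740 - 1.466, -111.740 + 2.021] = [-113.206, -109.719]. RSS = √0.471970 = 0.687.

nominal=-111.740 wc=[-113.206,-109.719] rss=0.687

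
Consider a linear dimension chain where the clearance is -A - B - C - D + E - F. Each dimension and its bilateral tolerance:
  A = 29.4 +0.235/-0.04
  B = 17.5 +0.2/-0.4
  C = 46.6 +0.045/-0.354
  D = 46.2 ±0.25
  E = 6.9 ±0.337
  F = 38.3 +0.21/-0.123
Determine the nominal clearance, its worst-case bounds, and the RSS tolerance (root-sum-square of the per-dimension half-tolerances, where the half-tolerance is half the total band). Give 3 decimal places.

nominal=-171.100 wc=[-172.377,-169.596] rss=0.594

Stack each dimension's contribution:
  -A: nom -29.400 → Σnom=-29.400; wc +0.040/-0.235 → slack +0.040/-0.235; half-tol=0.137, Σhalf²=0.018906
  -B: nom -17.500 → Σnom=-46.900; wc +0.400/-0.200 → slack +0.440/-0.435; half-tol=0.300, Σhalf²=0.108906
  -C: nom -46.600 → Σnom=-93.500; wc +0.354/-0.045 → slack +0.794/-0.480; half-tol=0.199, Σhalf²=0.148707
  -D: nom -46.200 → Σnom=-139.700; wc +0.250/-0.250 → slack +1.044/-0.730; half-tol=0.250, Σhalf²=0.211207
  +E: nom +6.900 → Σnom=-132.800; wc +0.337/-0.337 → slack +1.381/-1.067; half-tol=0.337, Σhalf²=0.324776
  -F: nom -38.300 → Σnom=-171.100; wc +0.123/-0.210 → slack +1.504/-1.277; half-tol=0.166, Σhalf²=0.352498
Nominal = -171.100. Worst-case = [-171.100 - 1.277, -171.100 + 1.504] = [-172.377, -169.596]. RSS = √0.352498 = 0.594.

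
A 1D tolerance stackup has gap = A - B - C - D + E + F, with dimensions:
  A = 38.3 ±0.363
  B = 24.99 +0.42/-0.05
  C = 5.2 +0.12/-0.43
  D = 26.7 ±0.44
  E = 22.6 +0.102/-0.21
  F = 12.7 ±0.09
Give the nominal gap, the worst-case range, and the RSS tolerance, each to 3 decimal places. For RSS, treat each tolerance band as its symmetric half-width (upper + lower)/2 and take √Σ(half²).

Stack each dimension's contribution:
  +A: nom +38.300 → Σnom=38.300; wc +0.363/-0.363 → slack +0.363/-0.363; half-tol=0.363, Σhalf²=0.131769
  -B: nom -24.990 → Σnom=13.310; wc +0.050/-0.420 → slack +0.413/-0.783; half-tol=0.235, Σhalf²=0.186994
  -C: nom -5.200 → Σnom=8.110; wc +0.430/-0.120 → slack +0.843/-0.903; half-tol=0.275, Σhalf²=0.262619
  -D: nom -26.700 → Σnom=-18.590; wc +0.440/-0.440 → slack +1.283/-1.343; half-tol=0.440, Σhalf²=0.456219
  +E: nom +22.600 → Σnom=4.010; wc +0.102/-0.210 → slack +1.385/-1.553; half-tol=0.156, Σhalf²=0.480555
  +F: nom +12.700 → Σnom=16.710; wc +0.090/-0.090 → slack +1.475/-1.643; half-tol=0.090, Σhalf²=0.488655
Nominal = 16.710. Worst-case = [16.710 - 1.643, 16.710 + 1.475] = [15.067, 18.185]. RSS = √0.488655 = 0.699.

nominal=16.710 wc=[15.067,18.185] rss=0.699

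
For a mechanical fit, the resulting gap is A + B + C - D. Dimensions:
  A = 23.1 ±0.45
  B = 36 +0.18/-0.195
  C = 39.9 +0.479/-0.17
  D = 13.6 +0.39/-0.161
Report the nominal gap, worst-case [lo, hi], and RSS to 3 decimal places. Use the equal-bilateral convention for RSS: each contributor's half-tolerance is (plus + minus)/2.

nominal=85.400 wc=[84.195,86.670] rss=0.647

Stack each dimension's contribution:
  +A: nom +23.100 → Σnom=23.100; wc +0.450/-0.450 → slack +0.450/-0.450; half-tol=0.450, Σhalf²=0.202500
  +B: nom +36.000 → Σnom=59.100; wc +0.180/-0.195 → slack +0.630/-0.645; half-tol=0.188, Σhalf²=0.237656
  +C: nom +39.900 → Σnom=99.000; wc +0.479/-0.170 → slack +1.109/-0.815; half-tol=0.325, Σhalf²=0.342956
  -D: nom -13.600 → Σnom=85.400; wc +0.161/-0.390 → slack +1.270/-1.205; half-tol=0.276, Σhalf²=0.418857
Nominal = 85.400. Worst-case = [85.400 - 1.205, 85.400 + 1.270] = [84.195, 86.670]. RSS = √0.418857 = 0.647.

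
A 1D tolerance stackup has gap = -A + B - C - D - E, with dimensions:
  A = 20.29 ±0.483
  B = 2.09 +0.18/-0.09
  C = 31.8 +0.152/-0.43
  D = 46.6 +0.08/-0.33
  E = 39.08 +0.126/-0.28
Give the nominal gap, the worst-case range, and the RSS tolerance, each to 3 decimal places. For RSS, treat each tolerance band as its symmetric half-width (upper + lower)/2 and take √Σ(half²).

Stack each dimension's contribution:
  -A: nom -20.290 → Σnom=-20.290; wc +0.483/-0.483 → slack +0.483/-0.483; half-tol=0.483, Σhalf²=0.233289
  +B: nom +2.090 → Σnom=-18.200; wc +0.180/-0.090 → slack +0.663/-0.573; half-tol=0.135, Σhalf²=0.251514
  -C: nom -31.800 → Σnom=-50.000; wc +0.430/-0.152 → slack +1.093/-0.725; half-tol=0.291, Σhalf²=0.336195
  -D: nom -46.600 → Σnom=-96.600; wc +0.330/-0.080 → slack +1.423/-0.805; half-tol=0.205, Σhalf²=0.378220
  -E: nom -39.080 → Σnom=-135.680; wc +0.280/-0.126 → slack +1.703/-0.931; half-tol=0.203, Σhalf²=0.419429
Nominal = -135.680. Worst-case = [-135.680 - 0.931, -135.680 + 1.703] = [-136.611, -133.977]. RSS = √0.419429 = 0.648.

nominal=-135.680 wc=[-136.611,-133.977] rss=0.648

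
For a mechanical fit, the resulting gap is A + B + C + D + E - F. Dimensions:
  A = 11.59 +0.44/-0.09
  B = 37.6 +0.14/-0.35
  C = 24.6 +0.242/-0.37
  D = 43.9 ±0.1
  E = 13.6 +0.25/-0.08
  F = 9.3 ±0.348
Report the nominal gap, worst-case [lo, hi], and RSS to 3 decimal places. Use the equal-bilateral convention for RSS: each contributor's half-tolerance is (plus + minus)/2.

nominal=121.990 wc=[120.652,123.510] rss=0.618

Stack each dimension's contribution:
  +A: nom +11.590 → Σnom=11.590; wc +0.440/-0.090 → slack +0.440/-0.090; half-tol=0.265, Σhalf²=0.070225
  +B: nom +37.600 → Σnom=49.190; wc +0.140/-0.350 → slack +0.580/-0.440; half-tol=0.245, Σhalf²=0.130250
  +C: nom +24.600 → Σnom=73.790; wc +0.242/-0.370 → slack +0.822/-0.810; half-tol=0.306, Σhalf²=0.223886
  +D: nom +43.900 → Σnom=117.690; wc +0.100/-0.100 → slack +0.922/-0.910; half-tol=0.100, Σhalf²=0.233886
  +E: nom +13.600 → Σnom=131.290; wc +0.250/-0.080 → slack +1.172/-0.990; half-tol=0.165, Σhalf²=0.261111
  -F: nom -9.300 → Σnom=121.990; wc +0.348/-0.348 → slack +1.520/-1.338; half-tol=0.348, Σhalf²=0.382215
Nominal = 121.990. Worst-case = [121.990 - 1.338, 121.990 + 1.520] = [120.652, 123.510]. RSS = √0.382215 = 0.618.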